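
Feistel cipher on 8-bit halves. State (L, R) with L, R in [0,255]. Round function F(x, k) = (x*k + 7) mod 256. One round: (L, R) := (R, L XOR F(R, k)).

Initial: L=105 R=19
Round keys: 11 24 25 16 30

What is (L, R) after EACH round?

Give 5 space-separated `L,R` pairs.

Answer: 19,177 177,140 140,2 2,171 171,19

Derivation:
Round 1 (k=11): L=19 R=177
Round 2 (k=24): L=177 R=140
Round 3 (k=25): L=140 R=2
Round 4 (k=16): L=2 R=171
Round 5 (k=30): L=171 R=19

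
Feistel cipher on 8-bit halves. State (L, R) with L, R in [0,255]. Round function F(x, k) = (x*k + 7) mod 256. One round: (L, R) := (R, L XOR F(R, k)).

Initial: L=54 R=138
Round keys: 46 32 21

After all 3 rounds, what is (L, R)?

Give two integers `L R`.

Round 1 (k=46): L=138 R=229
Round 2 (k=32): L=229 R=45
Round 3 (k=21): L=45 R=93

Answer: 45 93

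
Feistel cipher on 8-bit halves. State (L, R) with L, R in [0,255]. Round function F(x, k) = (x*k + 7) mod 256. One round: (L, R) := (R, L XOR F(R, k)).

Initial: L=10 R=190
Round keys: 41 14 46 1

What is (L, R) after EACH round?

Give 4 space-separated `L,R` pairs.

Answer: 190,127 127,71 71,182 182,250

Derivation:
Round 1 (k=41): L=190 R=127
Round 2 (k=14): L=127 R=71
Round 3 (k=46): L=71 R=182
Round 4 (k=1): L=182 R=250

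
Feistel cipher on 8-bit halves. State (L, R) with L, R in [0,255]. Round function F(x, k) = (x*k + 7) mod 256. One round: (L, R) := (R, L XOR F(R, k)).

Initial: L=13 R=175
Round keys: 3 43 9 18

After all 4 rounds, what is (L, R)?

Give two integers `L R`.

Round 1 (k=3): L=175 R=25
Round 2 (k=43): L=25 R=149
Round 3 (k=9): L=149 R=93
Round 4 (k=18): L=93 R=4

Answer: 93 4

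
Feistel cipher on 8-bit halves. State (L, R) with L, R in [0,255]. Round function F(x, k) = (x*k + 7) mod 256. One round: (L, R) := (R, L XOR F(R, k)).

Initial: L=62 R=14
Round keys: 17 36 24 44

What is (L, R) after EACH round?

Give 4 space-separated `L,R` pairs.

Round 1 (k=17): L=14 R=203
Round 2 (k=36): L=203 R=157
Round 3 (k=24): L=157 R=116
Round 4 (k=44): L=116 R=106

Answer: 14,203 203,157 157,116 116,106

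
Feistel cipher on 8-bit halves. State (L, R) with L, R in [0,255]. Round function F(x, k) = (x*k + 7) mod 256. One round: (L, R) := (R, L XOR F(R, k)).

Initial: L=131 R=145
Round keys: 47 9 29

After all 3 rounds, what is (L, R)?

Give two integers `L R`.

Round 1 (k=47): L=145 R=37
Round 2 (k=9): L=37 R=197
Round 3 (k=29): L=197 R=125

Answer: 197 125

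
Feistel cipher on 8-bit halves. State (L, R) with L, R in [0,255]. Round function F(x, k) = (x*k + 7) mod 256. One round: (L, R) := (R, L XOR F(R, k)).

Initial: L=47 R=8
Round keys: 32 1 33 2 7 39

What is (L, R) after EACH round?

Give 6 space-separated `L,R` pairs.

Round 1 (k=32): L=8 R=40
Round 2 (k=1): L=40 R=39
Round 3 (k=33): L=39 R=38
Round 4 (k=2): L=38 R=116
Round 5 (k=7): L=116 R=21
Round 6 (k=39): L=21 R=78

Answer: 8,40 40,39 39,38 38,116 116,21 21,78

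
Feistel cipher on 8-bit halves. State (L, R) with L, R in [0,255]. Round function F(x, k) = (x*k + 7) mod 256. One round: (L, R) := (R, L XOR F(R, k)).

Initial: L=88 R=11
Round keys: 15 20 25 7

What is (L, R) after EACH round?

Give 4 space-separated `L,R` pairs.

Answer: 11,244 244,28 28,55 55,148

Derivation:
Round 1 (k=15): L=11 R=244
Round 2 (k=20): L=244 R=28
Round 3 (k=25): L=28 R=55
Round 4 (k=7): L=55 R=148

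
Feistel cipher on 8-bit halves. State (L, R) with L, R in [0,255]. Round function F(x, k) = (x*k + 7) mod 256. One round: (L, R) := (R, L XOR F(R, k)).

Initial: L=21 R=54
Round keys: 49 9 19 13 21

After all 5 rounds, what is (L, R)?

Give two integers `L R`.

Round 1 (k=49): L=54 R=72
Round 2 (k=9): L=72 R=185
Round 3 (k=19): L=185 R=138
Round 4 (k=13): L=138 R=176
Round 5 (k=21): L=176 R=253

Answer: 176 253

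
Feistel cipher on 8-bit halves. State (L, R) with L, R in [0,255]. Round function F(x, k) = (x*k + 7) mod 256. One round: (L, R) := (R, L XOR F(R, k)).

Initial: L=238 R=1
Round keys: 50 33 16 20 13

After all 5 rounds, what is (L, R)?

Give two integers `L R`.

Answer: 56 255

Derivation:
Round 1 (k=50): L=1 R=215
Round 2 (k=33): L=215 R=191
Round 3 (k=16): L=191 R=32
Round 4 (k=20): L=32 R=56
Round 5 (k=13): L=56 R=255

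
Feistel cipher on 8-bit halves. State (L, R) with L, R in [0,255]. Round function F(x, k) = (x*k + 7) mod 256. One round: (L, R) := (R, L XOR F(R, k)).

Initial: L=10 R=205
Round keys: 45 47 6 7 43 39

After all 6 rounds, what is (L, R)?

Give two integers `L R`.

Round 1 (k=45): L=205 R=26
Round 2 (k=47): L=26 R=0
Round 3 (k=6): L=0 R=29
Round 4 (k=7): L=29 R=210
Round 5 (k=43): L=210 R=80
Round 6 (k=39): L=80 R=229

Answer: 80 229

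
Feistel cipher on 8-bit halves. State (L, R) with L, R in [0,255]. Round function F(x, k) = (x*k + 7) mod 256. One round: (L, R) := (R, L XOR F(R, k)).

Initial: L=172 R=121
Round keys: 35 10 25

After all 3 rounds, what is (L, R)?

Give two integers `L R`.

Answer: 10 63

Derivation:
Round 1 (k=35): L=121 R=62
Round 2 (k=10): L=62 R=10
Round 3 (k=25): L=10 R=63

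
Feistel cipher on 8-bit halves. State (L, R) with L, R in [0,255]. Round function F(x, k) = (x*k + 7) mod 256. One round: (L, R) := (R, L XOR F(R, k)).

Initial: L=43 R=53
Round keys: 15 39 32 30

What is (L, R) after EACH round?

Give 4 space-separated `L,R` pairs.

Round 1 (k=15): L=53 R=9
Round 2 (k=39): L=9 R=83
Round 3 (k=32): L=83 R=110
Round 4 (k=30): L=110 R=184

Answer: 53,9 9,83 83,110 110,184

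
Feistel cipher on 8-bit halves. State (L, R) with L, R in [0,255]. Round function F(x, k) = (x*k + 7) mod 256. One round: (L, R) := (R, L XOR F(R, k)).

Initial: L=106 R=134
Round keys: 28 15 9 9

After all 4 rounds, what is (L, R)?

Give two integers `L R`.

Answer: 126 97

Derivation:
Round 1 (k=28): L=134 R=197
Round 2 (k=15): L=197 R=20
Round 3 (k=9): L=20 R=126
Round 4 (k=9): L=126 R=97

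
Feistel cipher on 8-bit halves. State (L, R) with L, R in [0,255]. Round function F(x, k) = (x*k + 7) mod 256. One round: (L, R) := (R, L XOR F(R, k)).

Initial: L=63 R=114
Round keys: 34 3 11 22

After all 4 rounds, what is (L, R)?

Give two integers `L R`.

Answer: 54 154

Derivation:
Round 1 (k=34): L=114 R=20
Round 2 (k=3): L=20 R=49
Round 3 (k=11): L=49 R=54
Round 4 (k=22): L=54 R=154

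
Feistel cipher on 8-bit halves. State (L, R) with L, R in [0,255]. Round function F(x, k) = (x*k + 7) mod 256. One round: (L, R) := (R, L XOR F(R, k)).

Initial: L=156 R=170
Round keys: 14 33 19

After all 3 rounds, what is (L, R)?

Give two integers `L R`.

Answer: 28 212

Derivation:
Round 1 (k=14): L=170 R=207
Round 2 (k=33): L=207 R=28
Round 3 (k=19): L=28 R=212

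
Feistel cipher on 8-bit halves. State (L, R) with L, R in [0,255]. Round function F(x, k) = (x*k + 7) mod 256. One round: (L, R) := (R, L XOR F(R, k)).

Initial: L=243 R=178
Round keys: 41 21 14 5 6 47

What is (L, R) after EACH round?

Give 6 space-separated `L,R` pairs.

Answer: 178,122 122,187 187,59 59,149 149,190 190,124

Derivation:
Round 1 (k=41): L=178 R=122
Round 2 (k=21): L=122 R=187
Round 3 (k=14): L=187 R=59
Round 4 (k=5): L=59 R=149
Round 5 (k=6): L=149 R=190
Round 6 (k=47): L=190 R=124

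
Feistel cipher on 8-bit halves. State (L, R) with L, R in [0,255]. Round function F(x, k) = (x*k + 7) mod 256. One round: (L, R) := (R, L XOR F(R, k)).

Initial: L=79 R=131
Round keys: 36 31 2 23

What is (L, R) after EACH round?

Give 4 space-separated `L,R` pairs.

Answer: 131,60 60,200 200,171 171,172

Derivation:
Round 1 (k=36): L=131 R=60
Round 2 (k=31): L=60 R=200
Round 3 (k=2): L=200 R=171
Round 4 (k=23): L=171 R=172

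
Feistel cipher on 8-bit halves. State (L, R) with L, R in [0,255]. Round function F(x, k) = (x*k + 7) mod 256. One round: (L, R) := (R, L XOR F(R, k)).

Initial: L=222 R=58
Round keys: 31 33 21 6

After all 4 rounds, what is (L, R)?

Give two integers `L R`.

Answer: 212 255

Derivation:
Round 1 (k=31): L=58 R=211
Round 2 (k=33): L=211 R=0
Round 3 (k=21): L=0 R=212
Round 4 (k=6): L=212 R=255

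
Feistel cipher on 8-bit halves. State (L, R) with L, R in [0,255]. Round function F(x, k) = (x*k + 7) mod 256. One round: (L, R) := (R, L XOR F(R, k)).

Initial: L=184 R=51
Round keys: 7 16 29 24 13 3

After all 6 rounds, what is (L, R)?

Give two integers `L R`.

Answer: 25 201

Derivation:
Round 1 (k=7): L=51 R=212
Round 2 (k=16): L=212 R=116
Round 3 (k=29): L=116 R=255
Round 4 (k=24): L=255 R=155
Round 5 (k=13): L=155 R=25
Round 6 (k=3): L=25 R=201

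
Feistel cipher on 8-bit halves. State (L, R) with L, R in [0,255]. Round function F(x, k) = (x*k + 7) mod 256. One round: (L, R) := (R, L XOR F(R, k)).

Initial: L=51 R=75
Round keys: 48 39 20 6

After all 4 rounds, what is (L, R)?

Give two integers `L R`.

Round 1 (k=48): L=75 R=36
Round 2 (k=39): L=36 R=200
Round 3 (k=20): L=200 R=131
Round 4 (k=6): L=131 R=209

Answer: 131 209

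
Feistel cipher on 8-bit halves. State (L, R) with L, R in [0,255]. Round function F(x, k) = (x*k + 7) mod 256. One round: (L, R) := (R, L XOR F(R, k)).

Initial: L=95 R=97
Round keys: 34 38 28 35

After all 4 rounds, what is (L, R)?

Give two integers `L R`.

Round 1 (k=34): L=97 R=182
Round 2 (k=38): L=182 R=106
Round 3 (k=28): L=106 R=41
Round 4 (k=35): L=41 R=200

Answer: 41 200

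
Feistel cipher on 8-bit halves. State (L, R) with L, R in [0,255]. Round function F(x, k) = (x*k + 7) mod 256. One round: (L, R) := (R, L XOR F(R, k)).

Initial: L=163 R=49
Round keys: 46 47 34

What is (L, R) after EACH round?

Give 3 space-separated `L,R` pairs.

Answer: 49,118 118,128 128,113

Derivation:
Round 1 (k=46): L=49 R=118
Round 2 (k=47): L=118 R=128
Round 3 (k=34): L=128 R=113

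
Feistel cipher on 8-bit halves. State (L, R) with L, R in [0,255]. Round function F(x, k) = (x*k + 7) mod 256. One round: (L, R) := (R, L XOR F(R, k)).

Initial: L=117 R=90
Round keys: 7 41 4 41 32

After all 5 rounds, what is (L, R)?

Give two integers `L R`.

Round 1 (k=7): L=90 R=8
Round 2 (k=41): L=8 R=21
Round 3 (k=4): L=21 R=83
Round 4 (k=41): L=83 R=71
Round 5 (k=32): L=71 R=180

Answer: 71 180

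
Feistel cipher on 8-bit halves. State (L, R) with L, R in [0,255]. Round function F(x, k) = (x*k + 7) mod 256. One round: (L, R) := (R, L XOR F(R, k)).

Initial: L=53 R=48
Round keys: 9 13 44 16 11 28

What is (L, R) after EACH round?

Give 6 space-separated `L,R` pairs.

Answer: 48,130 130,145 145,113 113,134 134,184 184,161

Derivation:
Round 1 (k=9): L=48 R=130
Round 2 (k=13): L=130 R=145
Round 3 (k=44): L=145 R=113
Round 4 (k=16): L=113 R=134
Round 5 (k=11): L=134 R=184
Round 6 (k=28): L=184 R=161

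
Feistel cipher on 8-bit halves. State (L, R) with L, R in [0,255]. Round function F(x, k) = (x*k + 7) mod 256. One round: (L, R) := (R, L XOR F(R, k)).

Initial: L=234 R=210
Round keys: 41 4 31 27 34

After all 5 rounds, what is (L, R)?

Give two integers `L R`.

Answer: 47 96

Derivation:
Round 1 (k=41): L=210 R=67
Round 2 (k=4): L=67 R=193
Round 3 (k=31): L=193 R=37
Round 4 (k=27): L=37 R=47
Round 5 (k=34): L=47 R=96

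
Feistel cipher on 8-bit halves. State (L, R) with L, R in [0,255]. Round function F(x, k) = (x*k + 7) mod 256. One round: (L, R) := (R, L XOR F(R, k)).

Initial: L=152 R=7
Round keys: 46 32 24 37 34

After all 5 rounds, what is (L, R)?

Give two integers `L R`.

Round 1 (k=46): L=7 R=209
Round 2 (k=32): L=209 R=32
Round 3 (k=24): L=32 R=214
Round 4 (k=37): L=214 R=213
Round 5 (k=34): L=213 R=135

Answer: 213 135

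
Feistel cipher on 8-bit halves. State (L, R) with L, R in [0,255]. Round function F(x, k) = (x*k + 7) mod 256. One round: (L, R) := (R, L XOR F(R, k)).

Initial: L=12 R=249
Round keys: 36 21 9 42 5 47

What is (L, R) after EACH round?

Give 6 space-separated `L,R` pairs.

Round 1 (k=36): L=249 R=7
Round 2 (k=21): L=7 R=99
Round 3 (k=9): L=99 R=133
Round 4 (k=42): L=133 R=186
Round 5 (k=5): L=186 R=44
Round 6 (k=47): L=44 R=161

Answer: 249,7 7,99 99,133 133,186 186,44 44,161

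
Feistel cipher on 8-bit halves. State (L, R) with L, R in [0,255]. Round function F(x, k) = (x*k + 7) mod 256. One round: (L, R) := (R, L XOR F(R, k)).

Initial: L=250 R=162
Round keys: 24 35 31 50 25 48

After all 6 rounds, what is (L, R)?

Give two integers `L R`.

Round 1 (k=24): L=162 R=205
Round 2 (k=35): L=205 R=172
Round 3 (k=31): L=172 R=22
Round 4 (k=50): L=22 R=255
Round 5 (k=25): L=255 R=248
Round 6 (k=48): L=248 R=120

Answer: 248 120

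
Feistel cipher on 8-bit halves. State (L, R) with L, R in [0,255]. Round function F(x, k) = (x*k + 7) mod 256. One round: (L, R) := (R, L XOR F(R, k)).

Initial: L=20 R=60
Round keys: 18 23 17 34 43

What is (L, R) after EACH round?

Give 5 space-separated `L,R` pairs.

Answer: 60,43 43,216 216,116 116,183 183,176

Derivation:
Round 1 (k=18): L=60 R=43
Round 2 (k=23): L=43 R=216
Round 3 (k=17): L=216 R=116
Round 4 (k=34): L=116 R=183
Round 5 (k=43): L=183 R=176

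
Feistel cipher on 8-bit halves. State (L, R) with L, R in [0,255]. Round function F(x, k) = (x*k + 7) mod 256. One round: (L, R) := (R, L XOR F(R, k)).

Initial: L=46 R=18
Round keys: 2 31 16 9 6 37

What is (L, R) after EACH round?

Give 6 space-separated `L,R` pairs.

Round 1 (k=2): L=18 R=5
Round 2 (k=31): L=5 R=176
Round 3 (k=16): L=176 R=2
Round 4 (k=9): L=2 R=169
Round 5 (k=6): L=169 R=255
Round 6 (k=37): L=255 R=75

Answer: 18,5 5,176 176,2 2,169 169,255 255,75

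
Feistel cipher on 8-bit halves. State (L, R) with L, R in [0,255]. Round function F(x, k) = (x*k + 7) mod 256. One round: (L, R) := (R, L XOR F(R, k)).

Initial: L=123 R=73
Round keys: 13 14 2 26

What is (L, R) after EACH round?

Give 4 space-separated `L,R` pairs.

Round 1 (k=13): L=73 R=199
Round 2 (k=14): L=199 R=160
Round 3 (k=2): L=160 R=128
Round 4 (k=26): L=128 R=167

Answer: 73,199 199,160 160,128 128,167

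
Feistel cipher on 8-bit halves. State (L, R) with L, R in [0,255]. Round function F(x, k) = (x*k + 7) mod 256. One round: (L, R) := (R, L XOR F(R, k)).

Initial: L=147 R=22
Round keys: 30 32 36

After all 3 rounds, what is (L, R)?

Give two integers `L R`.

Answer: 17 99

Derivation:
Round 1 (k=30): L=22 R=8
Round 2 (k=32): L=8 R=17
Round 3 (k=36): L=17 R=99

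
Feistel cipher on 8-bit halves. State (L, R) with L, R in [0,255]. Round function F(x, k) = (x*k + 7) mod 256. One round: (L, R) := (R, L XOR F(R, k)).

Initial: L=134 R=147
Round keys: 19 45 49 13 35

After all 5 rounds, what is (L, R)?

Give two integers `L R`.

Answer: 192 76

Derivation:
Round 1 (k=19): L=147 R=118
Round 2 (k=45): L=118 R=86
Round 3 (k=49): L=86 R=11
Round 4 (k=13): L=11 R=192
Round 5 (k=35): L=192 R=76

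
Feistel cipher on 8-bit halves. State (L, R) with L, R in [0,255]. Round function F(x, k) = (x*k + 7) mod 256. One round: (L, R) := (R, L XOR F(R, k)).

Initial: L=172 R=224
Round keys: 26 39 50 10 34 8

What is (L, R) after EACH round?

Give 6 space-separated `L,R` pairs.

Answer: 224,107 107,180 180,68 68,27 27,217 217,212

Derivation:
Round 1 (k=26): L=224 R=107
Round 2 (k=39): L=107 R=180
Round 3 (k=50): L=180 R=68
Round 4 (k=10): L=68 R=27
Round 5 (k=34): L=27 R=217
Round 6 (k=8): L=217 R=212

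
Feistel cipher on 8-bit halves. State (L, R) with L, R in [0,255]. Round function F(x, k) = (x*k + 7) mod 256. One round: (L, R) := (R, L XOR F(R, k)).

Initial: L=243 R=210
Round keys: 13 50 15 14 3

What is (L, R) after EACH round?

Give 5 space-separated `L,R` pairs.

Answer: 210,66 66,57 57,28 28,182 182,53

Derivation:
Round 1 (k=13): L=210 R=66
Round 2 (k=50): L=66 R=57
Round 3 (k=15): L=57 R=28
Round 4 (k=14): L=28 R=182
Round 5 (k=3): L=182 R=53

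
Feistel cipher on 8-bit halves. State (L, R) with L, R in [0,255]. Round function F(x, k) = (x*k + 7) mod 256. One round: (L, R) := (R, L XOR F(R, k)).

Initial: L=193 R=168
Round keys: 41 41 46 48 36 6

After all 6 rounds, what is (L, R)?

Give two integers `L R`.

Answer: 92 117

Derivation:
Round 1 (k=41): L=168 R=46
Round 2 (k=41): L=46 R=205
Round 3 (k=46): L=205 R=243
Round 4 (k=48): L=243 R=90
Round 5 (k=36): L=90 R=92
Round 6 (k=6): L=92 R=117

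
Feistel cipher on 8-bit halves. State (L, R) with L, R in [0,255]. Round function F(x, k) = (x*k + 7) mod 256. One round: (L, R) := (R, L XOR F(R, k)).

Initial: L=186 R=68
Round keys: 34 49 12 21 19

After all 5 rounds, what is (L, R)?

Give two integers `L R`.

Round 1 (k=34): L=68 R=181
Round 2 (k=49): L=181 R=232
Round 3 (k=12): L=232 R=82
Round 4 (k=21): L=82 R=41
Round 5 (k=19): L=41 R=64

Answer: 41 64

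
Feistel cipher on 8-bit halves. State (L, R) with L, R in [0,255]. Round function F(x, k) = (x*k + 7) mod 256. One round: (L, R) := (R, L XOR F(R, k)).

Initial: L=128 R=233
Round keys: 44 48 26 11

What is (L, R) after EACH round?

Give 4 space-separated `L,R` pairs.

Round 1 (k=44): L=233 R=147
Round 2 (k=48): L=147 R=126
Round 3 (k=26): L=126 R=64
Round 4 (k=11): L=64 R=185

Answer: 233,147 147,126 126,64 64,185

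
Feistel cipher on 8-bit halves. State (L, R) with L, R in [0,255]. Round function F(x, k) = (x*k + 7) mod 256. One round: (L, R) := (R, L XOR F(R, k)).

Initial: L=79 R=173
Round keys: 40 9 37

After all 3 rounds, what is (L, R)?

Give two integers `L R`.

Round 1 (k=40): L=173 R=64
Round 2 (k=9): L=64 R=234
Round 3 (k=37): L=234 R=153

Answer: 234 153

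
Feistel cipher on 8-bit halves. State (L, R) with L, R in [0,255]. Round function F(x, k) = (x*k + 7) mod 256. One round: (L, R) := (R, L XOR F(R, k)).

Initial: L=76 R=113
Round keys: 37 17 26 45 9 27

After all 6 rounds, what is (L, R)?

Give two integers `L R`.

Round 1 (k=37): L=113 R=16
Round 2 (k=17): L=16 R=102
Round 3 (k=26): L=102 R=115
Round 4 (k=45): L=115 R=88
Round 5 (k=9): L=88 R=108
Round 6 (k=27): L=108 R=51

Answer: 108 51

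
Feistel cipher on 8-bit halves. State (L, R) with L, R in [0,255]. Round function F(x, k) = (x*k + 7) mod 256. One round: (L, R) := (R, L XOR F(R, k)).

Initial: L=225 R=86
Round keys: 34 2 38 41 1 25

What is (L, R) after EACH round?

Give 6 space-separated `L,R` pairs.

Round 1 (k=34): L=86 R=146
Round 2 (k=2): L=146 R=125
Round 3 (k=38): L=125 R=7
Round 4 (k=41): L=7 R=91
Round 5 (k=1): L=91 R=101
Round 6 (k=25): L=101 R=191

Answer: 86,146 146,125 125,7 7,91 91,101 101,191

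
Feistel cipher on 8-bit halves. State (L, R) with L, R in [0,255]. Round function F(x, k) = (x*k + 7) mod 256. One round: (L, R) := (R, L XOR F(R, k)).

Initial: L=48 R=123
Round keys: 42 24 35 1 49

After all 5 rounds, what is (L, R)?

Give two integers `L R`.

Answer: 153 198

Derivation:
Round 1 (k=42): L=123 R=5
Round 2 (k=24): L=5 R=4
Round 3 (k=35): L=4 R=150
Round 4 (k=1): L=150 R=153
Round 5 (k=49): L=153 R=198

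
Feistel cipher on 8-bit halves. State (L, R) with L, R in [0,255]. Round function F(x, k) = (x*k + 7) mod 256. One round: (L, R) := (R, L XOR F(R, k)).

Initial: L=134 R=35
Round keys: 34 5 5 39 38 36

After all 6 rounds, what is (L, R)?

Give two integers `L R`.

Answer: 222 238

Derivation:
Round 1 (k=34): L=35 R=43
Round 2 (k=5): L=43 R=253
Round 3 (k=5): L=253 R=211
Round 4 (k=39): L=211 R=209
Round 5 (k=38): L=209 R=222
Round 6 (k=36): L=222 R=238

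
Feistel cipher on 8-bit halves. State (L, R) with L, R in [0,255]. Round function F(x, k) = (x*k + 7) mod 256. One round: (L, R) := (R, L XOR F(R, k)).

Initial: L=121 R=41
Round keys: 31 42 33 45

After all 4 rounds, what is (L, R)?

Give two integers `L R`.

Answer: 12 39

Derivation:
Round 1 (k=31): L=41 R=135
Round 2 (k=42): L=135 R=4
Round 3 (k=33): L=4 R=12
Round 4 (k=45): L=12 R=39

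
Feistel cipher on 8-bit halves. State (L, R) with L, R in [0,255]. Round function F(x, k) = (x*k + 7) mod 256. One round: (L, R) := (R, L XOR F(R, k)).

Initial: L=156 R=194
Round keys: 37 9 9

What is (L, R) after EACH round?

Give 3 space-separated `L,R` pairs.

Answer: 194,141 141,62 62,184

Derivation:
Round 1 (k=37): L=194 R=141
Round 2 (k=9): L=141 R=62
Round 3 (k=9): L=62 R=184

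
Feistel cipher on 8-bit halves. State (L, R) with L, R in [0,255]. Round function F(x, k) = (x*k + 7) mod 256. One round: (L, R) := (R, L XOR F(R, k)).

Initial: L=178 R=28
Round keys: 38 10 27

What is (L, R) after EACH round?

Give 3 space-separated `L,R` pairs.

Round 1 (k=38): L=28 R=157
Round 2 (k=10): L=157 R=53
Round 3 (k=27): L=53 R=3

Answer: 28,157 157,53 53,3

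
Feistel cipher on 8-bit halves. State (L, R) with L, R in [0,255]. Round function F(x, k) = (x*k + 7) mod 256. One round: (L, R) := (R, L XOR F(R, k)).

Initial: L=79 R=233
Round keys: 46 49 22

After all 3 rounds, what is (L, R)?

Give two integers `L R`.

Round 1 (k=46): L=233 R=170
Round 2 (k=49): L=170 R=120
Round 3 (k=22): L=120 R=253

Answer: 120 253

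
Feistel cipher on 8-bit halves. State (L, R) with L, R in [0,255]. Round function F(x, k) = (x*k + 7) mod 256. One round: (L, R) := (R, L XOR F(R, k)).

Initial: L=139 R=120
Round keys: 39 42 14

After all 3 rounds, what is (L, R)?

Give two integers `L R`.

Round 1 (k=39): L=120 R=196
Round 2 (k=42): L=196 R=87
Round 3 (k=14): L=87 R=13

Answer: 87 13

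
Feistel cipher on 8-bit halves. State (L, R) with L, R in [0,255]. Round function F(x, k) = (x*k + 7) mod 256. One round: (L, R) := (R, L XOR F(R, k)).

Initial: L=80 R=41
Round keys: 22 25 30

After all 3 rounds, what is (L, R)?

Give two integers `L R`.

Round 1 (k=22): L=41 R=221
Round 2 (k=25): L=221 R=181
Round 3 (k=30): L=181 R=224

Answer: 181 224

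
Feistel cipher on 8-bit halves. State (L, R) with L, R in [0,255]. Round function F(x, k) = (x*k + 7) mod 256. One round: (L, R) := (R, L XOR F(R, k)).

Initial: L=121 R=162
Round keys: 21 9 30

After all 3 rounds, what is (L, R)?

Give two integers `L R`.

Round 1 (k=21): L=162 R=40
Round 2 (k=9): L=40 R=205
Round 3 (k=30): L=205 R=37

Answer: 205 37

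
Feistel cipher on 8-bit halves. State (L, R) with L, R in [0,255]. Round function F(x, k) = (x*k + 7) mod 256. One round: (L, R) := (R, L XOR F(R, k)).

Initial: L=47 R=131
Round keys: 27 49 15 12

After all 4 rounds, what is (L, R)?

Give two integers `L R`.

Answer: 253 46

Derivation:
Round 1 (k=27): L=131 R=247
Round 2 (k=49): L=247 R=205
Round 3 (k=15): L=205 R=253
Round 4 (k=12): L=253 R=46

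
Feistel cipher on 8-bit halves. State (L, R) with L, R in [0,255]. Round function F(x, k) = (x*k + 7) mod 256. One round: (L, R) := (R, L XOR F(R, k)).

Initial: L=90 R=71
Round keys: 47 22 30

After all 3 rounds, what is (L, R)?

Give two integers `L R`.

Answer: 36 117

Derivation:
Round 1 (k=47): L=71 R=74
Round 2 (k=22): L=74 R=36
Round 3 (k=30): L=36 R=117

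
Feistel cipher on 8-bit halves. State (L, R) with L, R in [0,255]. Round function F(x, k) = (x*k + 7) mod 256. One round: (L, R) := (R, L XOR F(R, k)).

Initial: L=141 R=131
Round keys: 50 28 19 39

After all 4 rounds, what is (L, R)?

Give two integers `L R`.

Round 1 (k=50): L=131 R=16
Round 2 (k=28): L=16 R=68
Round 3 (k=19): L=68 R=3
Round 4 (k=39): L=3 R=56

Answer: 3 56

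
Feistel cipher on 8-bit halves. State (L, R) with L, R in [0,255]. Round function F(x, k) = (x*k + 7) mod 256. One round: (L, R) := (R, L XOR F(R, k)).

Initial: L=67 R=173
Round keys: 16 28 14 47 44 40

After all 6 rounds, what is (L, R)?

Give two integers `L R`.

Answer: 216 45

Derivation:
Round 1 (k=16): L=173 R=148
Round 2 (k=28): L=148 R=154
Round 3 (k=14): L=154 R=231
Round 4 (k=47): L=231 R=234
Round 5 (k=44): L=234 R=216
Round 6 (k=40): L=216 R=45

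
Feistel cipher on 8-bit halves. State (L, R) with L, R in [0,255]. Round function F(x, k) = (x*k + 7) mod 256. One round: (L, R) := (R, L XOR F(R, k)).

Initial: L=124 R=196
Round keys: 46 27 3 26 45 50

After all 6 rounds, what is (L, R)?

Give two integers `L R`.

Answer: 78 104

Derivation:
Round 1 (k=46): L=196 R=67
Round 2 (k=27): L=67 R=220
Round 3 (k=3): L=220 R=216
Round 4 (k=26): L=216 R=43
Round 5 (k=45): L=43 R=78
Round 6 (k=50): L=78 R=104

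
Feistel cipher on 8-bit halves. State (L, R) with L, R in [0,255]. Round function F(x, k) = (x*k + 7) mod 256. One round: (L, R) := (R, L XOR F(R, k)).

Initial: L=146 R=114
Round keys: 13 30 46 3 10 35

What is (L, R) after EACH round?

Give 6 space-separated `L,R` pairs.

Round 1 (k=13): L=114 R=67
Round 2 (k=30): L=67 R=147
Round 3 (k=46): L=147 R=50
Round 4 (k=3): L=50 R=14
Round 5 (k=10): L=14 R=161
Round 6 (k=35): L=161 R=4

Answer: 114,67 67,147 147,50 50,14 14,161 161,4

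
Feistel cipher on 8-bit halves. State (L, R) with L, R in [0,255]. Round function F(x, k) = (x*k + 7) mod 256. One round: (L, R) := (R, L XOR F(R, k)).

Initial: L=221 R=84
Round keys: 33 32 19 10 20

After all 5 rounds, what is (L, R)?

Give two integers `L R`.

Answer: 48 49

Derivation:
Round 1 (k=33): L=84 R=6
Round 2 (k=32): L=6 R=147
Round 3 (k=19): L=147 R=246
Round 4 (k=10): L=246 R=48
Round 5 (k=20): L=48 R=49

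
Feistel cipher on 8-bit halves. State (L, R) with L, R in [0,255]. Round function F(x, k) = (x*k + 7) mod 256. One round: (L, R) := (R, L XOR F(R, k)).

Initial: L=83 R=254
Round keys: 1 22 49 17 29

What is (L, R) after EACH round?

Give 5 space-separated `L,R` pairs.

Round 1 (k=1): L=254 R=86
Round 2 (k=22): L=86 R=149
Round 3 (k=49): L=149 R=218
Round 4 (k=17): L=218 R=20
Round 5 (k=29): L=20 R=145

Answer: 254,86 86,149 149,218 218,20 20,145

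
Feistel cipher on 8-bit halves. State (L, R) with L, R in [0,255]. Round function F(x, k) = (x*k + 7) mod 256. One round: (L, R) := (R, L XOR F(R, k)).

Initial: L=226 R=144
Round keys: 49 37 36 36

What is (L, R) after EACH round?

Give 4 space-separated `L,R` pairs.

Answer: 144,117 117,96 96,242 242,111

Derivation:
Round 1 (k=49): L=144 R=117
Round 2 (k=37): L=117 R=96
Round 3 (k=36): L=96 R=242
Round 4 (k=36): L=242 R=111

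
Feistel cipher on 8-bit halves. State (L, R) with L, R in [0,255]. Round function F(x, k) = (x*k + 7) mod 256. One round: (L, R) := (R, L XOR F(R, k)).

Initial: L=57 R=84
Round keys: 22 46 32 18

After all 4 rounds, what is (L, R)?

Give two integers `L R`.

Round 1 (k=22): L=84 R=6
Round 2 (k=46): L=6 R=79
Round 3 (k=32): L=79 R=225
Round 4 (k=18): L=225 R=150

Answer: 225 150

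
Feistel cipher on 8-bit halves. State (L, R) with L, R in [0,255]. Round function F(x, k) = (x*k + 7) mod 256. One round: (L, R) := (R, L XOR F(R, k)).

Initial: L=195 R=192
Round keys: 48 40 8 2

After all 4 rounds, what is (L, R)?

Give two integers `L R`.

Answer: 251 154

Derivation:
Round 1 (k=48): L=192 R=196
Round 2 (k=40): L=196 R=103
Round 3 (k=8): L=103 R=251
Round 4 (k=2): L=251 R=154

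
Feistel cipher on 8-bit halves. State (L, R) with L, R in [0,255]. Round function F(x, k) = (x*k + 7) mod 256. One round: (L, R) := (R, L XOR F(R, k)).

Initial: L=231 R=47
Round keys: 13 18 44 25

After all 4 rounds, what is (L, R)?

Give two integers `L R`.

Answer: 162 7

Derivation:
Round 1 (k=13): L=47 R=141
Round 2 (k=18): L=141 R=222
Round 3 (k=44): L=222 R=162
Round 4 (k=25): L=162 R=7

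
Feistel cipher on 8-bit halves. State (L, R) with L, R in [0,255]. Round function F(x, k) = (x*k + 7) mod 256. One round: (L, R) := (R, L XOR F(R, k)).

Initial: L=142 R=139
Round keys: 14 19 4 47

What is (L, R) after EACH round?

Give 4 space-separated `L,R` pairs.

Round 1 (k=14): L=139 R=47
Round 2 (k=19): L=47 R=15
Round 3 (k=4): L=15 R=108
Round 4 (k=47): L=108 R=212

Answer: 139,47 47,15 15,108 108,212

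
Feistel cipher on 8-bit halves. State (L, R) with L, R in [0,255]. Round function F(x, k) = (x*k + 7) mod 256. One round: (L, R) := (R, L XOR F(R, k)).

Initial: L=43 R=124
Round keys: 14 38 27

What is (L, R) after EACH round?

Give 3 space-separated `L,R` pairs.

Answer: 124,228 228,163 163,220

Derivation:
Round 1 (k=14): L=124 R=228
Round 2 (k=38): L=228 R=163
Round 3 (k=27): L=163 R=220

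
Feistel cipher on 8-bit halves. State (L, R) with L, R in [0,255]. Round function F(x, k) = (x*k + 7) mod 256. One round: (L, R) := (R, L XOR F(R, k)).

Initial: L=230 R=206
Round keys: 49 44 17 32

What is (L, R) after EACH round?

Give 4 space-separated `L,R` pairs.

Round 1 (k=49): L=206 R=147
Round 2 (k=44): L=147 R=133
Round 3 (k=17): L=133 R=79
Round 4 (k=32): L=79 R=98

Answer: 206,147 147,133 133,79 79,98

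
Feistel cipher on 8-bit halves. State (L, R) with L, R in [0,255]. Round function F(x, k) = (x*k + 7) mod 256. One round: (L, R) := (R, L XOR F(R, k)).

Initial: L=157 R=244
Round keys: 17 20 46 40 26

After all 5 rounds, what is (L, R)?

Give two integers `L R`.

Round 1 (k=17): L=244 R=166
Round 2 (k=20): L=166 R=11
Round 3 (k=46): L=11 R=167
Round 4 (k=40): L=167 R=20
Round 5 (k=26): L=20 R=168

Answer: 20 168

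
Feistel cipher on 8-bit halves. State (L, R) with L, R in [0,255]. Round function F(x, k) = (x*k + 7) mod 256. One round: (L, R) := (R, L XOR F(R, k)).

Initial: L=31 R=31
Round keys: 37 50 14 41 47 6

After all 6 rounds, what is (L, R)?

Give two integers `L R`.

Round 1 (k=37): L=31 R=157
Round 2 (k=50): L=157 R=174
Round 3 (k=14): L=174 R=22
Round 4 (k=41): L=22 R=35
Round 5 (k=47): L=35 R=98
Round 6 (k=6): L=98 R=112

Answer: 98 112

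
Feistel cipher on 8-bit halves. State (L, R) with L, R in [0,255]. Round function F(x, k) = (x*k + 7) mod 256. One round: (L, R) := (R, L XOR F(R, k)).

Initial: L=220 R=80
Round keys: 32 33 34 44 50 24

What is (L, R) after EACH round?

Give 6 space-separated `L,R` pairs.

Answer: 80,219 219,18 18,176 176,85 85,17 17,202

Derivation:
Round 1 (k=32): L=80 R=219
Round 2 (k=33): L=219 R=18
Round 3 (k=34): L=18 R=176
Round 4 (k=44): L=176 R=85
Round 5 (k=50): L=85 R=17
Round 6 (k=24): L=17 R=202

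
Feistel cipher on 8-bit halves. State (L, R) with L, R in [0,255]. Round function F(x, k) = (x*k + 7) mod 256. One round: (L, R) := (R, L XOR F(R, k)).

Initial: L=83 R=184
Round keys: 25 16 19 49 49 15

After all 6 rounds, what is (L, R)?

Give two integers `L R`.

Answer: 255 216

Derivation:
Round 1 (k=25): L=184 R=172
Round 2 (k=16): L=172 R=127
Round 3 (k=19): L=127 R=216
Round 4 (k=49): L=216 R=32
Round 5 (k=49): L=32 R=255
Round 6 (k=15): L=255 R=216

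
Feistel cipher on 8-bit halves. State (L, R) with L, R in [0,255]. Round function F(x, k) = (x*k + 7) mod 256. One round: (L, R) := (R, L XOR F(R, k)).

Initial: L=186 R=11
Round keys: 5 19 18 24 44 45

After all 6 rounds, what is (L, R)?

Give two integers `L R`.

Answer: 72 184

Derivation:
Round 1 (k=5): L=11 R=132
Round 2 (k=19): L=132 R=216
Round 3 (k=18): L=216 R=179
Round 4 (k=24): L=179 R=23
Round 5 (k=44): L=23 R=72
Round 6 (k=45): L=72 R=184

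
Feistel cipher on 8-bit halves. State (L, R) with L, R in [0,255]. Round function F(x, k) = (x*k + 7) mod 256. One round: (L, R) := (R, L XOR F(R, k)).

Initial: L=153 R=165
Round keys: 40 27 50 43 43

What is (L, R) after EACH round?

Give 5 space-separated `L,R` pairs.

Round 1 (k=40): L=165 R=86
Round 2 (k=27): L=86 R=188
Round 3 (k=50): L=188 R=233
Round 4 (k=43): L=233 R=150
Round 5 (k=43): L=150 R=208

Answer: 165,86 86,188 188,233 233,150 150,208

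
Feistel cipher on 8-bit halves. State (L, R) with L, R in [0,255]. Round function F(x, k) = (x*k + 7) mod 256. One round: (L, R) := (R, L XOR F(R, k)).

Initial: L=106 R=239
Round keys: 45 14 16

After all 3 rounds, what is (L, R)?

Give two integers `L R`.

Answer: 168 231

Derivation:
Round 1 (k=45): L=239 R=96
Round 2 (k=14): L=96 R=168
Round 3 (k=16): L=168 R=231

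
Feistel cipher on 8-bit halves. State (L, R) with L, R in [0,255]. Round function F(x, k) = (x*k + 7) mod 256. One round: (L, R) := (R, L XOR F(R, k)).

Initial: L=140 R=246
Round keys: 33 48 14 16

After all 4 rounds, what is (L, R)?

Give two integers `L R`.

Answer: 164 134

Derivation:
Round 1 (k=33): L=246 R=49
Round 2 (k=48): L=49 R=193
Round 3 (k=14): L=193 R=164
Round 4 (k=16): L=164 R=134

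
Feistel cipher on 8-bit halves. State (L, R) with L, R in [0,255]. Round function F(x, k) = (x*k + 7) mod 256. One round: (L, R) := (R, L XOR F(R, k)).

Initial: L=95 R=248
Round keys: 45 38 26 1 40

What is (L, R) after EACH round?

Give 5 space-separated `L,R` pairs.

Round 1 (k=45): L=248 R=192
Round 2 (k=38): L=192 R=127
Round 3 (k=26): L=127 R=45
Round 4 (k=1): L=45 R=75
Round 5 (k=40): L=75 R=146

Answer: 248,192 192,127 127,45 45,75 75,146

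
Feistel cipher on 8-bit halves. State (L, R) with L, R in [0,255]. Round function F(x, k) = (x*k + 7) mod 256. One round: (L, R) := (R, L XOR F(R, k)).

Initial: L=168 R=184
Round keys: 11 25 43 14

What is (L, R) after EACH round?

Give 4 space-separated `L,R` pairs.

Round 1 (k=11): L=184 R=71
Round 2 (k=25): L=71 R=78
Round 3 (k=43): L=78 R=102
Round 4 (k=14): L=102 R=213

Answer: 184,71 71,78 78,102 102,213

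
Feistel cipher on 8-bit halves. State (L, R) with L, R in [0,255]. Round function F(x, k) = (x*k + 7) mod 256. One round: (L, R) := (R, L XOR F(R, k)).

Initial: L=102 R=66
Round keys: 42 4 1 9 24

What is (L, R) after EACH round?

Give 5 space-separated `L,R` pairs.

Round 1 (k=42): L=66 R=189
Round 2 (k=4): L=189 R=185
Round 3 (k=1): L=185 R=125
Round 4 (k=9): L=125 R=213
Round 5 (k=24): L=213 R=130

Answer: 66,189 189,185 185,125 125,213 213,130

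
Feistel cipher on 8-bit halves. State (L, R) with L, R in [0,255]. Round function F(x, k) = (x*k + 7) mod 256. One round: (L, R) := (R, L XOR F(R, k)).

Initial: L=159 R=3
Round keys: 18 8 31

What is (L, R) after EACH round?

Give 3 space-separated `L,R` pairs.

Answer: 3,162 162,20 20,209

Derivation:
Round 1 (k=18): L=3 R=162
Round 2 (k=8): L=162 R=20
Round 3 (k=31): L=20 R=209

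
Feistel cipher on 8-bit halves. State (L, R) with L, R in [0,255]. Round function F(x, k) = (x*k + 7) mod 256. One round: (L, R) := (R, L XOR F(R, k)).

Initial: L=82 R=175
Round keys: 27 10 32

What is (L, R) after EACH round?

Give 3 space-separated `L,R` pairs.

Answer: 175,46 46,124 124,169

Derivation:
Round 1 (k=27): L=175 R=46
Round 2 (k=10): L=46 R=124
Round 3 (k=32): L=124 R=169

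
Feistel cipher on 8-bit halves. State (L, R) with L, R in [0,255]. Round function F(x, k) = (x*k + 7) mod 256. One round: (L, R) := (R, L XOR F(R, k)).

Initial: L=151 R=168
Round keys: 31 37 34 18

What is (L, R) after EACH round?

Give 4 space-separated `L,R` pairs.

Round 1 (k=31): L=168 R=200
Round 2 (k=37): L=200 R=71
Round 3 (k=34): L=71 R=189
Round 4 (k=18): L=189 R=22

Answer: 168,200 200,71 71,189 189,22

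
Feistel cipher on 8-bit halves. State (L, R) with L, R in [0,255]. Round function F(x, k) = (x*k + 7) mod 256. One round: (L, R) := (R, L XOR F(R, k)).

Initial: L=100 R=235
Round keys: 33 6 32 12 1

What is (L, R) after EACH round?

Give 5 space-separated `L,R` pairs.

Round 1 (k=33): L=235 R=54
Round 2 (k=6): L=54 R=160
Round 3 (k=32): L=160 R=49
Round 4 (k=12): L=49 R=243
Round 5 (k=1): L=243 R=203

Answer: 235,54 54,160 160,49 49,243 243,203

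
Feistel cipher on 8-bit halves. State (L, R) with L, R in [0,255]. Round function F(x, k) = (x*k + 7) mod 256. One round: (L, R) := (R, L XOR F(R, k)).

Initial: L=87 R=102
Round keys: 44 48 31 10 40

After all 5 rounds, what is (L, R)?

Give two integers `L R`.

Answer: 210 73

Derivation:
Round 1 (k=44): L=102 R=216
Round 2 (k=48): L=216 R=225
Round 3 (k=31): L=225 R=158
Round 4 (k=10): L=158 R=210
Round 5 (k=40): L=210 R=73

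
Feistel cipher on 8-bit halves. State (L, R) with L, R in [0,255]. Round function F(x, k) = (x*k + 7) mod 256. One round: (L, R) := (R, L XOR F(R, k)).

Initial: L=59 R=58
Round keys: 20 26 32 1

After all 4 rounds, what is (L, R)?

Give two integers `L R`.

Round 1 (k=20): L=58 R=180
Round 2 (k=26): L=180 R=117
Round 3 (k=32): L=117 R=19
Round 4 (k=1): L=19 R=111

Answer: 19 111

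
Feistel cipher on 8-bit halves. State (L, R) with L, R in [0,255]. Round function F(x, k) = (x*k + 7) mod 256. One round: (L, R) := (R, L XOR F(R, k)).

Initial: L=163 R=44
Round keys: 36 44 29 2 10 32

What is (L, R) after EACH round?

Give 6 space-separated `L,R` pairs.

Answer: 44,148 148,91 91,194 194,208 208,229 229,119

Derivation:
Round 1 (k=36): L=44 R=148
Round 2 (k=44): L=148 R=91
Round 3 (k=29): L=91 R=194
Round 4 (k=2): L=194 R=208
Round 5 (k=10): L=208 R=229
Round 6 (k=32): L=229 R=119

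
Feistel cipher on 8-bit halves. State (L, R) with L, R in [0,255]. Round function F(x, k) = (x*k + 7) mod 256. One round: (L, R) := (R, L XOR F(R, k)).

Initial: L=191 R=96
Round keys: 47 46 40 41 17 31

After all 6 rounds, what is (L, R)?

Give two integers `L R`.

Answer: 47 41

Derivation:
Round 1 (k=47): L=96 R=24
Round 2 (k=46): L=24 R=55
Round 3 (k=40): L=55 R=135
Round 4 (k=41): L=135 R=145
Round 5 (k=17): L=145 R=47
Round 6 (k=31): L=47 R=41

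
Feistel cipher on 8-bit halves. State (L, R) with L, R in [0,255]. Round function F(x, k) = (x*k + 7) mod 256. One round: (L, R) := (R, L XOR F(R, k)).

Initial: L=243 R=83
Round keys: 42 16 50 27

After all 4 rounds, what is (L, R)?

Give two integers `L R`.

Round 1 (k=42): L=83 R=86
Round 2 (k=16): L=86 R=52
Round 3 (k=50): L=52 R=121
Round 4 (k=27): L=121 R=254

Answer: 121 254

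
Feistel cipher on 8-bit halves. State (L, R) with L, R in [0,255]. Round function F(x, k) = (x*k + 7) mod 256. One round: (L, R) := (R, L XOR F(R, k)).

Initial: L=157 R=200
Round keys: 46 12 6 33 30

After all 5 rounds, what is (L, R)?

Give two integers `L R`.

Answer: 149 70

Derivation:
Round 1 (k=46): L=200 R=106
Round 2 (k=12): L=106 R=55
Round 3 (k=6): L=55 R=59
Round 4 (k=33): L=59 R=149
Round 5 (k=30): L=149 R=70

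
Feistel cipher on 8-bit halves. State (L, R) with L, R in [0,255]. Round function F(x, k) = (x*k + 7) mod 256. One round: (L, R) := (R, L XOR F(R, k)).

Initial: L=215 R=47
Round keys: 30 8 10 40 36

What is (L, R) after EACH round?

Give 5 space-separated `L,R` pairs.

Round 1 (k=30): L=47 R=94
Round 2 (k=8): L=94 R=216
Round 3 (k=10): L=216 R=41
Round 4 (k=40): L=41 R=183
Round 5 (k=36): L=183 R=234

Answer: 47,94 94,216 216,41 41,183 183,234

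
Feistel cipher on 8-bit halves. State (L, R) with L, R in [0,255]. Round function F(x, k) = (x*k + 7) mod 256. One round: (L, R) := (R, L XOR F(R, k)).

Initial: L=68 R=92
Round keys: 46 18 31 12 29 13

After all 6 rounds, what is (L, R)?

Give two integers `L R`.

Round 1 (k=46): L=92 R=203
Round 2 (k=18): L=203 R=17
Round 3 (k=31): L=17 R=221
Round 4 (k=12): L=221 R=114
Round 5 (k=29): L=114 R=44
Round 6 (k=13): L=44 R=49

Answer: 44 49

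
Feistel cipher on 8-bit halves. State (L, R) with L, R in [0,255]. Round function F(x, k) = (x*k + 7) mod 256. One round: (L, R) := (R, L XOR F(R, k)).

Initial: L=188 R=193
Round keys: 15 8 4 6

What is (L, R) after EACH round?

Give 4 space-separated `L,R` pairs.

Round 1 (k=15): L=193 R=234
Round 2 (k=8): L=234 R=150
Round 3 (k=4): L=150 R=181
Round 4 (k=6): L=181 R=211

Answer: 193,234 234,150 150,181 181,211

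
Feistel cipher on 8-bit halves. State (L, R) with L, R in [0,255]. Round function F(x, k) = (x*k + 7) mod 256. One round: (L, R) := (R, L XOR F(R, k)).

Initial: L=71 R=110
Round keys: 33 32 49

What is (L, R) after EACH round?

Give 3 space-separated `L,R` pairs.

Round 1 (k=33): L=110 R=114
Round 2 (k=32): L=114 R=41
Round 3 (k=49): L=41 R=146

Answer: 110,114 114,41 41,146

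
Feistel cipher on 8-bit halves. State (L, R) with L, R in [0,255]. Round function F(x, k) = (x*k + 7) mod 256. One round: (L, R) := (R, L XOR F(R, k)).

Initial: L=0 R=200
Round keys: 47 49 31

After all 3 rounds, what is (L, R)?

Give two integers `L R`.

Round 1 (k=47): L=200 R=191
Round 2 (k=49): L=191 R=94
Round 3 (k=31): L=94 R=214

Answer: 94 214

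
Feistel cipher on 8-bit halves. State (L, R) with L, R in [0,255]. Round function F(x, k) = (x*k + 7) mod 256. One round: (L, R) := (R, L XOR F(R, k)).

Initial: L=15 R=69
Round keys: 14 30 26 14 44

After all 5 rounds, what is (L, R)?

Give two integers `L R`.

Answer: 211 42

Derivation:
Round 1 (k=14): L=69 R=194
Round 2 (k=30): L=194 R=134
Round 3 (k=26): L=134 R=97
Round 4 (k=14): L=97 R=211
Round 5 (k=44): L=211 R=42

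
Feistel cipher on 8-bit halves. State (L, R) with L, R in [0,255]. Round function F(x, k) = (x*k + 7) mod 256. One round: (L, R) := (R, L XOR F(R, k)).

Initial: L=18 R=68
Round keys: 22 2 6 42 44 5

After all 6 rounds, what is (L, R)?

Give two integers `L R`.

Answer: 55 104

Derivation:
Round 1 (k=22): L=68 R=205
Round 2 (k=2): L=205 R=229
Round 3 (k=6): L=229 R=168
Round 4 (k=42): L=168 R=114
Round 5 (k=44): L=114 R=55
Round 6 (k=5): L=55 R=104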